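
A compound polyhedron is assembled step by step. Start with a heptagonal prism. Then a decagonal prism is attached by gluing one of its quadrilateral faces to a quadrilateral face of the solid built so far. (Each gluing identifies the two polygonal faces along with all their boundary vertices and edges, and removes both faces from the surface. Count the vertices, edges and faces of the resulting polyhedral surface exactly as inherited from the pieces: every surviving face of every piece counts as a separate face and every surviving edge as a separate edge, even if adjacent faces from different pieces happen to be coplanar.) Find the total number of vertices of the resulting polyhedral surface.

A heptagonal prism: V=14, E=21, F=9.
Attach a decagonal prism (V=20, E=30, F=12) along a 4-gon: merge 4 vertices and 4 edges, delete both glued faces → V=30, E=47, F=19.
Check: V − E + F = 30 − 47 + 19 = 2.

30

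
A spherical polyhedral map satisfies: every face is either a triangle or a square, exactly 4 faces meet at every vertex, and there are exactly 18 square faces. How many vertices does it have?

Let x be the number of triangles; then F = 18 + x.
Edge–face incidences: 2E = 4·18 + 3·x = 72 + 3x.
Every vertex has degree 4, so 4V = 2E.
Euler: V − E + F = 2 ⇒ (2E)/4 − E + (18 + x) = 2.
Multiply by 8: 2·(2E) − 4·(2E) + 8·(18 + x) = 16, i.e. 144 + 8x − 2·(72 + 3x) = 16.
Collecting terms: 2x = 16, so x = 8.
Then 2E = 72 + 3·8 = 96, so E = 48, V = 2E/4 = 24, F = 18 + 8 = 26.

24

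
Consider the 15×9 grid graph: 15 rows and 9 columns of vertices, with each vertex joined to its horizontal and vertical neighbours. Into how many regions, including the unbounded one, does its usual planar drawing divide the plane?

The grid has V = 15·9 = 135 vertices and E = 15·8 + 9·14 = 246 edges.
F = 2 − V + E = 2 − 135 + 246 = 113.

113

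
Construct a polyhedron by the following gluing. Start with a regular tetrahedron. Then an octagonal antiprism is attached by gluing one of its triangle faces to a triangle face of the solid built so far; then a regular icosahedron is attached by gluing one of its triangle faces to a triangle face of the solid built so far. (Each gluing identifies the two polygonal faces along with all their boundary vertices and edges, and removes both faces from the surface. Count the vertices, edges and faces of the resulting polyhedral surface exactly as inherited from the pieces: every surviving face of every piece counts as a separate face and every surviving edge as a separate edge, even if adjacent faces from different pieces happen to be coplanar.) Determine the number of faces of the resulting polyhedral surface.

38

A regular tetrahedron: V=4, E=6, F=4.
Attach an octagonal antiprism (V=16, E=32, F=18) along a 3-gon: merge 3 vertices and 3 edges, delete both glued faces → V=17, E=35, F=20.
Attach a regular icosahedron (V=12, E=30, F=20) along a 3-gon: merge 3 vertices and 3 edges, delete both glued faces → V=26, E=62, F=38.
Check: V − E + F = 26 − 62 + 38 = 2.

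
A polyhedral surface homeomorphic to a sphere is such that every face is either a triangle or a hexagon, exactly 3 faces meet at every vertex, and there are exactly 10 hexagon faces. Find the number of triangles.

4

Let x be the number of triangles; then F = 10 + x.
Edge–face incidences: 2E = 6·10 + 3·x = 60 + 3x.
Every vertex has degree 3, so 3V = 2E.
Euler: V − E + F = 2 ⇒ (2E)/3 − E + (10 + x) = 2.
Multiply by 6: 2·(2E) − 3·(2E) + 6·(10 + x) = 12, i.e. 60 + 6x − (60 + 3x) = 12.
Collecting terms: 3x = 12, so x = 4.
Then 2E = 60 + 3·4 = 72, so E = 36, V = 2E/3 = 24, F = 10 + 4 = 14.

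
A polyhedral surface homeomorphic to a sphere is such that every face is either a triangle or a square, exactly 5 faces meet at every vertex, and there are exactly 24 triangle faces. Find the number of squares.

2

Let x be the number of squares; then F = 24 + x.
Edge–face incidences: 2E = 3·24 + 4·x = 72 + 4x.
Every vertex has degree 5, so 5V = 2E.
Euler: V − E + F = 2 ⇒ (2E)/5 − E + (24 + x) = 2.
Multiply by 10: 2·(2E) − 5·(2E) + 10·(24 + x) = 20, i.e. 240 + 10x − 3·(72 + 4x) = 20.
Collecting terms: −2x + 24 = 20, so −2x = −4, so x = 2.
Then 2E = 72 + 4·2 = 80, so E = 40, V = 2E/5 = 16, F = 24 + 2 = 26.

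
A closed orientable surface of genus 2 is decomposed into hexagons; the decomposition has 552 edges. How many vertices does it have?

366

χ = 2 − 2·2 = -2, and every face is a hexagon so 6F = 2E.
F = 2E/6 = 184. Then V = -2 + E − F = -2 + 552 − 184 = 366.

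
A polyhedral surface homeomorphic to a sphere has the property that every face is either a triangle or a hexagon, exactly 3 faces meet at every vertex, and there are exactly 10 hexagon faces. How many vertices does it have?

24

Let x be the number of triangles; then F = 10 + x.
Edge–face incidences: 2E = 6·10 + 3·x = 60 + 3x.
Every vertex has degree 3, so 3V = 2E.
Euler: V − E + F = 2 ⇒ (2E)/3 − E + (10 + x) = 2.
Multiply by 6: 2·(2E) − 3·(2E) + 6·(10 + x) = 12, i.e. 60 + 6x − (60 + 3x) = 12.
Collecting terms: 3x = 12, so x = 4.
Then 2E = 60 + 3·4 = 72, so E = 36, V = 2E/3 = 24, F = 10 + 4 = 14.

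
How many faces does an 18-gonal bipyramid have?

36

A bipyramid over an n-gon has 2n triangular faces and n + 2 vertices: V = 18 + 2 = 20, E = 3·18 = 54, F = 2·18 = 36.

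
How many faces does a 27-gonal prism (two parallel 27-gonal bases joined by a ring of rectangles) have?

A prism on an n-gon has two n-gon bases and n rectangular sides: V = 2·27 = 54, E = 3·27 = 81, F = 27 + 2 = 29.

29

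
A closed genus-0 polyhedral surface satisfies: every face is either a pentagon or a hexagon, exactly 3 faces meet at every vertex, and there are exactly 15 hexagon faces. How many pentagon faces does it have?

Let x be the number of pentagons; then F = 15 + x.
Edge–face incidences: 2E = 6·15 + 5·x = 90 + 5x.
Every vertex has degree 3, so 3V = 2E.
Euler: V − E + F = 2 ⇒ (2E)/3 − E + (15 + x) = 2.
Multiply by 6: 2·(2E) − 3·(2E) + 6·(15 + x) = 12, i.e. 90 + 6x − (90 + 5x) = 12.
Collecting terms: x = 12.
Then 2E = 90 + 5·12 = 150, so E = 75, V = 2E/3 = 50, F = 15 + 12 = 27.

12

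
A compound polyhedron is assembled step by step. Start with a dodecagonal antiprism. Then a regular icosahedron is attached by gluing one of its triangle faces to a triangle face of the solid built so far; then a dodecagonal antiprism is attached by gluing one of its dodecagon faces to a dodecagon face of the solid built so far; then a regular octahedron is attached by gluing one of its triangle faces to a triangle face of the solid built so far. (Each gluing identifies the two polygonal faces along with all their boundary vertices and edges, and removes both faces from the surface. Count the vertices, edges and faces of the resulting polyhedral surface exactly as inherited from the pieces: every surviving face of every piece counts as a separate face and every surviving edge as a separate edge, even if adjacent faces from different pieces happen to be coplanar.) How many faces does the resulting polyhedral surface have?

A dodecagonal antiprism: V=24, E=48, F=26.
Attach a regular icosahedron (V=12, E=30, F=20) along a 3-gon: merge 3 vertices and 3 edges, delete both glued faces → V=33, E=75, F=44.
Attach a dodecagonal antiprism (V=24, E=48, F=26) along a 12-gon: merge 12 vertices and 12 edges, delete both glued faces → V=45, E=111, F=68.
Attach a regular octahedron (V=6, E=12, F=8) along a 3-gon: merge 3 vertices and 3 edges, delete both glued faces → V=48, E=120, F=74.
Check: V − E + F = 48 − 120 + 74 = 2.

74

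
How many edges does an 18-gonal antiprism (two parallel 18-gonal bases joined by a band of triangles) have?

An antiprism on an n-gon has two n-gon caps and 2n triangles: V = 2·18 = 36, E = 4·18 = 72, F = 2·18 + 2 = 38.

72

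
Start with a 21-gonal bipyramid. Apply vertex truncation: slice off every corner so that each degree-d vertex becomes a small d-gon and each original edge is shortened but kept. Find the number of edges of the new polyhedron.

The base solid has V = 23, E = 63, F = 42.
Truncation replaces each original edge-end by a new vertex, so V′ = 2E = 126.
Each original edge survives, and each old vertex of degree d contributes d new edges; summing degrees gives Σd = 2E, so E′ = E + 2E = 3E = 189.
Each original face survives and each original vertex becomes one new face: F′ = F + V = 65.

189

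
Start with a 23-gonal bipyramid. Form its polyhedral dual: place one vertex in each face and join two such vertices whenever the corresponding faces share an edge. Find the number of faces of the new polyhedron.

The base solid has V = 25, E = 69, F = 46.
The dual swaps V and F and preserves E: V′ = F = 46, E′ = E = 69, F′ = V = 25.

25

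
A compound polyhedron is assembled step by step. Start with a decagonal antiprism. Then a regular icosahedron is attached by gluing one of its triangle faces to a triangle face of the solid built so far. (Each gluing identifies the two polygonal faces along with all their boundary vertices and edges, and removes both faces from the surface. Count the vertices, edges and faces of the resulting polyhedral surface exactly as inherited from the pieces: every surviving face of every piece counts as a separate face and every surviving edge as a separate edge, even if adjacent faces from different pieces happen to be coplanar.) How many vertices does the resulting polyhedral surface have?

A decagonal antiprism: V=20, E=40, F=22.
Attach a regular icosahedron (V=12, E=30, F=20) along a 3-gon: merge 3 vertices and 3 edges, delete both glued faces → V=29, E=67, F=40.
Check: V − E + F = 29 − 67 + 40 = 2.

29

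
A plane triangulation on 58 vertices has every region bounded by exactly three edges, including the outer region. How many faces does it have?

In a plane triangulation 3F = 2E and V − E + F = 2, so F = 2V − 4 = 2·58 − 4 = 112.

112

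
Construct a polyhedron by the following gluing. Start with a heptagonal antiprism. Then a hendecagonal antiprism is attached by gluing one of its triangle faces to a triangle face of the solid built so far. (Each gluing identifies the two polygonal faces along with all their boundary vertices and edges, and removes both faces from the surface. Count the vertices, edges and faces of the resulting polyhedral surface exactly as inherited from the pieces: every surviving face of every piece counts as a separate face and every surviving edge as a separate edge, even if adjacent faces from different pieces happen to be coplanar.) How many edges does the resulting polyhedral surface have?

A heptagonal antiprism: V=14, E=28, F=16.
Attach a hendecagonal antiprism (V=22, E=44, F=24) along a 3-gon: merge 3 vertices and 3 edges, delete both glued faces → V=33, E=69, F=38.
Check: V − E + F = 33 − 69 + 38 = 2.

69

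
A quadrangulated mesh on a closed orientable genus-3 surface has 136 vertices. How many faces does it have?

χ = 2 − 2·3 = -4, and every face is a square so 4F = 2E.
V − E + F = -4 with E = 4F/2 gives 136 − (4/2 − 1)·F = -4, so F = 140 and E = 280.

140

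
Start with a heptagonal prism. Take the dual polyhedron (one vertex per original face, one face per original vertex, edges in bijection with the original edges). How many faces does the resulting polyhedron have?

The base solid has V = 14, E = 21, F = 9.
The dual swaps V and F and preserves E: V′ = F = 9, E′ = E = 21, F′ = V = 14.

14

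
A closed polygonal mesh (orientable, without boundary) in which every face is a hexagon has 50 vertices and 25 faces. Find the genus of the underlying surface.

1

Every face is a hexagon, so 2E = 6·25 = 150, giving E = 75.
χ = V − E + F = 50 − 75 + 25 = 0.
For a closed orientable surface χ = 2 − 2g, so g = (2 − (0))/2 = 1.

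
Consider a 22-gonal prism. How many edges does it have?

A prism on an n-gon has two n-gon bases and n rectangular sides: V = 2·22 = 44, E = 3·22 = 66, F = 22 + 2 = 24.
Check: V − E + F = 44 − 66 + 24 = 2.

66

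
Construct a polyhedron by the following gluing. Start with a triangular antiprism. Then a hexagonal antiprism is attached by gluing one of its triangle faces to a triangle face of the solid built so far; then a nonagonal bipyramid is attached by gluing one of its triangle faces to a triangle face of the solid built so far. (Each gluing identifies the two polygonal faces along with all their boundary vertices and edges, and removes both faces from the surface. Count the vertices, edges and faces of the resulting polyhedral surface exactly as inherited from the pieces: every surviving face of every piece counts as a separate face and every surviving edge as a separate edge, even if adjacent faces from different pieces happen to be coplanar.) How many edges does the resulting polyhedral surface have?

A triangular antiprism: V=6, E=12, F=8.
Attach a hexagonal antiprism (V=12, E=24, F=14) along a 3-gon: merge 3 vertices and 3 edges, delete both glued faces → V=15, E=33, F=20.
Attach a nonagonal bipyramid (V=11, E=27, F=18) along a 3-gon: merge 3 vertices and 3 edges, delete both glued faces → V=23, E=57, F=36.
Check: V − E + F = 23 − 57 + 36 = 2.

57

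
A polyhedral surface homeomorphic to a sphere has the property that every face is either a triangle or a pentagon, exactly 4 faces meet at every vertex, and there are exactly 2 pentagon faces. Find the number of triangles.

10

Let x be the number of triangles; then F = 2 + x.
Edge–face incidences: 2E = 5·2 + 3·x = 10 + 3x.
Every vertex has degree 4, so 4V = 2E.
Euler: V − E + F = 2 ⇒ (2E)/4 − E + (2 + x) = 2.
Multiply by 8: 2·(2E) − 4·(2E) + 8·(2 + x) = 16, i.e. 16 + 8x − 2·(10 + 3x) = 16.
Collecting terms: 2x − 4 = 16, so 2x = 20, so x = 10.
Then 2E = 10 + 3·10 = 40, so E = 20, V = 2E/4 = 10, F = 2 + 10 = 12.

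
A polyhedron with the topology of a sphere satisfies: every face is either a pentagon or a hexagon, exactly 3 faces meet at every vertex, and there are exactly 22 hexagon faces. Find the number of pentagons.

12

Let x be the number of pentagons; then F = 22 + x.
Edge–face incidences: 2E = 6·22 + 5·x = 132 + 5x.
Every vertex has degree 3, so 3V = 2E.
Euler: V − E + F = 2 ⇒ (2E)/3 − E + (22 + x) = 2.
Multiply by 6: 2·(2E) − 3·(2E) + 6·(22 + x) = 12, i.e. 132 + 6x − (132 + 5x) = 12.
Collecting terms: x = 12.
Then 2E = 132 + 5·12 = 192, so E = 96, V = 2E/3 = 64, F = 22 + 12 = 34.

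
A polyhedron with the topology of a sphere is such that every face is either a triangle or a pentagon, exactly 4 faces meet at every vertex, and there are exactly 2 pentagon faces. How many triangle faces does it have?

Let x be the number of triangles; then F = 2 + x.
Edge–face incidences: 2E = 5·2 + 3·x = 10 + 3x.
Every vertex has degree 4, so 4V = 2E.
Euler: V − E + F = 2 ⇒ (2E)/4 − E + (2 + x) = 2.
Multiply by 8: 2·(2E) − 4·(2E) + 8·(2 + x) = 16, i.e. 16 + 8x − 2·(10 + 3x) = 16.
Collecting terms: 2x − 4 = 16, so 2x = 20, so x = 10.
Then 2E = 10 + 3·10 = 40, so E = 20, V = 2E/4 = 10, F = 2 + 10 = 12.

10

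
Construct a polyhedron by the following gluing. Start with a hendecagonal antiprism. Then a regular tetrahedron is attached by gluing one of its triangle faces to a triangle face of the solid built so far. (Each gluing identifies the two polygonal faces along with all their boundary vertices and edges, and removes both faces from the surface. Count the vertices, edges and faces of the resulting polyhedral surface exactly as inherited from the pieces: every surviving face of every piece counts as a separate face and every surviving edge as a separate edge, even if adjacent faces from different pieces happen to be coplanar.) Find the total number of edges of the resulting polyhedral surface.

47

A hendecagonal antiprism: V=22, E=44, F=24.
Attach a regular tetrahedron (V=4, E=6, F=4) along a 3-gon: merge 3 vertices and 3 edges, delete both glued faces → V=23, E=47, F=26.
Check: V − E + F = 23 − 47 + 26 = 2.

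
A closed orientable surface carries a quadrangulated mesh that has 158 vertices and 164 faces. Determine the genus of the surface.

Every face is a square, so 2E = 4·164 = 656, giving E = 328.
χ = V − E + F = 158 − 328 + 164 = -6.
For a closed orientable surface χ = 2 − 2g, so g = (2 − (-6))/2 = 4.

4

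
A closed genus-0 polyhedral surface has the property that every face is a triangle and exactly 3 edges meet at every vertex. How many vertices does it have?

Each face has 3 edges and each edge borders two faces, so 2E = 3F.
Each vertex has degree 3, so 3V = 2E and hence V = 3F/3.
Euler: V − E + F = 2 ⇒ (3F/3) − (3F/2) + F = 2.
Multiply by 6: (6 − 9 + 6)F = 12, i.e. 3F = 12.
So F = 4, E = 3·4/2 = 6, V = 3·4/3 = 4.

4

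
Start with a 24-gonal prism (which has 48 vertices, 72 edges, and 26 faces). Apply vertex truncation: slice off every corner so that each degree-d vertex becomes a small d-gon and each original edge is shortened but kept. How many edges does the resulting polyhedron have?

Truncation replaces each original edge-end by a new vertex, so V′ = 2E = 144.
Each original edge survives, and each old vertex of degree d contributes d new edges; summing degrees gives Σd = 2E, so E′ = E + 2E = 3E = 216.
Each original face survives and each original vertex becomes one new face: F′ = F + V = 74.

216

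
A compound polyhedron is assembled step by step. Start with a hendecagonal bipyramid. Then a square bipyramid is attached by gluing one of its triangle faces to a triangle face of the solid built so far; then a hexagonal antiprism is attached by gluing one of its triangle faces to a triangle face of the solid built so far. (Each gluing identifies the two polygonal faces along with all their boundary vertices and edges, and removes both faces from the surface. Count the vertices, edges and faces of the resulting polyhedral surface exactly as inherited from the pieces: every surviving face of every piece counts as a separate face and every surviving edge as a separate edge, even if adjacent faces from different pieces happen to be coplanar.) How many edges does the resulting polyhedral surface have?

63

A hendecagonal bipyramid: V=13, E=33, F=22.
Attach a square bipyramid (V=6, E=12, F=8) along a 3-gon: merge 3 vertices and 3 edges, delete both glued faces → V=16, E=42, F=28.
Attach a hexagonal antiprism (V=12, E=24, F=14) along a 3-gon: merge 3 vertices and 3 edges, delete both glued faces → V=25, E=63, F=40.
Check: V − E + F = 25 − 63 + 40 = 2.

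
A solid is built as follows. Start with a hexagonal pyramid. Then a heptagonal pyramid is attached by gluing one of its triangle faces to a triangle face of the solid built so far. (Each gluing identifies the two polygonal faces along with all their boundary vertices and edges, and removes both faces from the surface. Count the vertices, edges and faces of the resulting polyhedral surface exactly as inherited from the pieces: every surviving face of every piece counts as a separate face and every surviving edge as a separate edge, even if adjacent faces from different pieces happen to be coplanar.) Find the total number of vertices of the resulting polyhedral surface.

A hexagonal pyramid: V=7, E=12, F=7.
Attach a heptagonal pyramid (V=8, E=14, F=8) along a 3-gon: merge 3 vertices and 3 edges, delete both glued faces → V=12, E=23, F=13.
Check: V − E + F = 12 − 23 + 13 = 2.

12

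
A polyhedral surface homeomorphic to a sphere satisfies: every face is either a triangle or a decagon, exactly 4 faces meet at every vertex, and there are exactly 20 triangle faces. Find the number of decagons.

Let x be the number of decagons; then F = 20 + x.
Edge–face incidences: 2E = 3·20 + 10·x = 60 + 10x.
Every vertex has degree 4, so 4V = 2E.
Euler: V − E + F = 2 ⇒ (2E)/4 − E + (20 + x) = 2.
Multiply by 8: 2·(2E) − 4·(2E) + 8·(20 + x) = 16, i.e. 160 + 8x − 2·(60 + 10x) = 16.
Collecting terms: −12x + 40 = 16, so −12x = −24, so x = 2.
Then 2E = 60 + 10·2 = 80, so E = 40, V = 2E/4 = 20, F = 20 + 2 = 22.

2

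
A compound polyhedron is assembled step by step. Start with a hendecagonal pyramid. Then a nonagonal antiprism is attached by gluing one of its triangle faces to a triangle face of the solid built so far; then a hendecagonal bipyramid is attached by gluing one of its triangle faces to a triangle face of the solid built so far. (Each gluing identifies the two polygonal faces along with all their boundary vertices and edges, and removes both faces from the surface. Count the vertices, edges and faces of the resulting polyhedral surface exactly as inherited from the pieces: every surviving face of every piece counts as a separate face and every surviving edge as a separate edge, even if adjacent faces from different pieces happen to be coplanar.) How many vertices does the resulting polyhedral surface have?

A hendecagonal pyramid: V=12, E=22, F=12.
Attach a nonagonal antiprism (V=18, E=36, F=20) along a 3-gon: merge 3 vertices and 3 edges, delete both glued faces → V=27, E=55, F=30.
Attach a hendecagonal bipyramid (V=13, E=33, F=22) along a 3-gon: merge 3 vertices and 3 edges, delete both glued faces → V=37, E=85, F=50.
Check: V − E + F = 37 − 85 + 50 = 2.

37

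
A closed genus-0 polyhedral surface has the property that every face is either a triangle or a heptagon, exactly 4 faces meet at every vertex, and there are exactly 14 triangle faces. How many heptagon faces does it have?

2

Let x be the number of heptagons; then F = 14 + x.
Edge–face incidences: 2E = 3·14 + 7·x = 42 + 7x.
Every vertex has degree 4, so 4V = 2E.
Euler: V − E + F = 2 ⇒ (2E)/4 − E + (14 + x) = 2.
Multiply by 8: 2·(2E) − 4·(2E) + 8·(14 + x) = 16, i.e. 112 + 8x − 2·(42 + 7x) = 16.
Collecting terms: −6x + 28 = 16, so −6x = −12, so x = 2.
Then 2E = 42 + 7·2 = 56, so E = 28, V = 2E/4 = 14, F = 14 + 2 = 16.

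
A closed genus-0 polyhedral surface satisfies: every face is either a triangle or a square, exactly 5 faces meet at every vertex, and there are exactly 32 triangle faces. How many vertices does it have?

Let x be the number of squares; then F = 32 + x.
Edge–face incidences: 2E = 3·32 + 4·x = 96 + 4x.
Every vertex has degree 5, so 5V = 2E.
Euler: V − E + F = 2 ⇒ (2E)/5 − E + (32 + x) = 2.
Multiply by 10: 2·(2E) − 5·(2E) + 10·(32 + x) = 20, i.e. 320 + 10x − 3·(96 + 4x) = 20.
Collecting terms: −2x + 32 = 20, so −2x = −12, so x = 6.
Then 2E = 96 + 4·6 = 120, so E = 60, V = 2E/5 = 24, F = 32 + 6 = 38.

24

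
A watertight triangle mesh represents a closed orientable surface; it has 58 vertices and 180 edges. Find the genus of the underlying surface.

2

Every face is a triangle and each edge borders two faces, so 3F = 2·180, giving F = 120.
χ = V − E + F = 58 − 180 + 120 = -2.
For a closed orientable surface χ = 2 − 2g, so g = (2 − (-2))/2 = 2.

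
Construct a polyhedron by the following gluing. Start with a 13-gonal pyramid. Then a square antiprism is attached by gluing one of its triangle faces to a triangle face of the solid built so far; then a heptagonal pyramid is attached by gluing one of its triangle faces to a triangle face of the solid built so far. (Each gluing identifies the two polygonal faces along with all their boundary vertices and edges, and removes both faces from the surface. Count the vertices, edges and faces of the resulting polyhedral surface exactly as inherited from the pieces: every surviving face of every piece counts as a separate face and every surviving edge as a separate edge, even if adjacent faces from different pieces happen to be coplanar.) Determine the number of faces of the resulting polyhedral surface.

A 13-gonal pyramid: V=14, E=26, F=14.
Attach a square antiprism (V=8, E=16, F=10) along a 3-gon: merge 3 vertices and 3 edges, delete both glued faces → V=19, E=39, F=22.
Attach a heptagonal pyramid (V=8, E=14, F=8) along a 3-gon: merge 3 vertices and 3 edges, delete both glued faces → V=24, E=50, F=28.
Check: V − E + F = 24 − 50 + 28 = 2.

28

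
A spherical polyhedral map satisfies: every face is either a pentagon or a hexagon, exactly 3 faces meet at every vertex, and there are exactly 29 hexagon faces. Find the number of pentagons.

Let x be the number of pentagons; then F = 29 + x.
Edge–face incidences: 2E = 6·29 + 5·x = 174 + 5x.
Every vertex has degree 3, so 3V = 2E.
Euler: V − E + F = 2 ⇒ (2E)/3 − E + (29 + x) = 2.
Multiply by 6: 2·(2E) − 3·(2E) + 6·(29 + x) = 12, i.e. 174 + 6x − (174 + 5x) = 12.
Collecting terms: x = 12.
Then 2E = 174 + 5·12 = 234, so E = 117, V = 2E/3 = 78, F = 29 + 12 = 41.

12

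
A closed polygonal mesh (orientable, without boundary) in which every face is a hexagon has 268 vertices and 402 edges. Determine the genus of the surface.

Every face is a hexagon and each edge borders two faces, so 6F = 2·402, giving F = 134.
χ = V − E + F = 268 − 402 + 134 = 0.
For a closed orientable surface χ = 2 − 2g, so g = (2 − (0))/2 = 1.

1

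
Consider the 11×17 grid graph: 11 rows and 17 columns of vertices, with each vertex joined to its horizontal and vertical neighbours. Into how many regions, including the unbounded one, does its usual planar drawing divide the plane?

The grid has V = 11·17 = 187 vertices and E = 11·16 + 17·10 = 346 edges.
F = 2 − V + E = 2 − 187 + 346 = 161.

161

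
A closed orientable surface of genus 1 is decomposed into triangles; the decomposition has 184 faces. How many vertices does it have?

92

χ = 2 − 2·1 = 0, and every face is a triangle so 3F = 2E.
E = 3·184/2 = 276. Then V = 0 + E − F = 0 + 276 − 184 = 92.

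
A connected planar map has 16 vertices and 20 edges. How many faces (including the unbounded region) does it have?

6

Euler's formula for a connected plane graph: V − E + F = 2, so F = 2 − 16 + 20 = 6.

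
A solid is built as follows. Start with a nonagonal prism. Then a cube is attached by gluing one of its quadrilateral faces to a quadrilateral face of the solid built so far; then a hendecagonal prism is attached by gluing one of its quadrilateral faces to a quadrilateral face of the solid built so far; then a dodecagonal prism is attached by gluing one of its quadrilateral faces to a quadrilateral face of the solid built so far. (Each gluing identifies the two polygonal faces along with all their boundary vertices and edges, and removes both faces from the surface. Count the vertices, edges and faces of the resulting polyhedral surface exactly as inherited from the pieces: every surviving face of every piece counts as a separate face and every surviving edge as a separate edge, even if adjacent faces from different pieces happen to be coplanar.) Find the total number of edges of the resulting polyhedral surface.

96

A nonagonal prism: V=18, E=27, F=11.
Attach a cube (V=8, E=12, F=6) along a 4-gon: merge 4 vertices and 4 edges, delete both glued faces → V=22, E=35, F=15.
Attach a hendecagonal prism (V=22, E=33, F=13) along a 4-gon: merge 4 vertices and 4 edges, delete both glued faces → V=40, E=64, F=26.
Attach a dodecagonal prism (V=24, E=36, F=14) along a 4-gon: merge 4 vertices and 4 edges, delete both glued faces → V=60, E=96, F=38.
Check: V − E + F = 60 − 96 + 38 = 2.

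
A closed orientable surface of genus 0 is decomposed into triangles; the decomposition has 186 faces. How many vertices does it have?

95

χ = 2 − 2·0 = 2, and every face is a triangle so 3F = 2E.
E = 3·186/2 = 279. Then V = 2 + E − F = 2 + 279 − 186 = 95.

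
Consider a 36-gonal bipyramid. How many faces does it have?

A bipyramid over an n-gon has 2n triangular faces and n + 2 vertices: V = 36 + 2 = 38, E = 3·36 = 108, F = 2·36 = 72.

72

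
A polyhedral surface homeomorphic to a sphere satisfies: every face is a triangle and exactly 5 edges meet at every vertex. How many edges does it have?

30

Each face has 3 edges and each edge borders two faces, so 2E = 3F.
Each vertex has degree 5, so 5V = 2E and hence V = 3F/5.
Euler: V − E + F = 2 ⇒ (3F/5) − (3F/2) + F = 2.
Multiply by 10: (6 − 15 + 10)F = 20, i.e. 1F = 20.
So F = 20, E = 3·20/2 = 30, V = 3·20/5 = 12.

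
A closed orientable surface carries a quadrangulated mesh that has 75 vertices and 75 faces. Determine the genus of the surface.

1

Every face is a square, so 2E = 4·75 = 300, giving E = 150.
χ = V − E + F = 75 − 150 + 75 = 0.
For a closed orientable surface χ = 2 − 2g, so g = (2 − (0))/2 = 1.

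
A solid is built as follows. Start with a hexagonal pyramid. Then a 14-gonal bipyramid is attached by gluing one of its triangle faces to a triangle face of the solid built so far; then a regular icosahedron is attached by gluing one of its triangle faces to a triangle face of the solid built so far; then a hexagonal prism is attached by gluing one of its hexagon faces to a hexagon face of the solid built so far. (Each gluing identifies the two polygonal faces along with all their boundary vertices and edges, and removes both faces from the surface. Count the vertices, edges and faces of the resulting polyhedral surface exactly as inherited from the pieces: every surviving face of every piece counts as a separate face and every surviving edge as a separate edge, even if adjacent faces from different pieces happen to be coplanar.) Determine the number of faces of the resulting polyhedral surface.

57

A hexagonal pyramid: V=7, E=12, F=7.
Attach a 14-gonal bipyramid (V=16, E=42, F=28) along a 3-gon: merge 3 vertices and 3 edges, delete both glued faces → V=20, E=51, F=33.
Attach a regular icosahedron (V=12, E=30, F=20) along a 3-gon: merge 3 vertices and 3 edges, delete both glued faces → V=29, E=78, F=51.
Attach a hexagonal prism (V=12, E=18, F=8) along a 6-gon: merge 6 vertices and 6 edges, delete both glued faces → V=35, E=90, F=57.
Check: V − E + F = 35 − 90 + 57 = 2.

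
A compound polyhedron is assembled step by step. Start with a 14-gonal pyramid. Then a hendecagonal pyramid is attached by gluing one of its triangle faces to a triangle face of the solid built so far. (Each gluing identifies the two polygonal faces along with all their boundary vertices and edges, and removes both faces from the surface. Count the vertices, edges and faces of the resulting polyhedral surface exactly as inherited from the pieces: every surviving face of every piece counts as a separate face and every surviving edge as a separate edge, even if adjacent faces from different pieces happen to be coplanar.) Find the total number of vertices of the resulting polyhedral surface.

A 14-gonal pyramid: V=15, E=28, F=15.
Attach a hendecagonal pyramid (V=12, E=22, F=12) along a 3-gon: merge 3 vertices and 3 edges, delete both glued faces → V=24, E=47, F=25.
Check: V − E + F = 24 − 47 + 25 = 2.

24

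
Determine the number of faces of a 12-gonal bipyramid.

24

A bipyramid over an n-gon has 2n triangular faces and n + 2 vertices: V = 12 + 2 = 14, E = 3·12 = 36, F = 2·12 = 24.
Check: V − E + F = 14 − 36 + 24 = 2.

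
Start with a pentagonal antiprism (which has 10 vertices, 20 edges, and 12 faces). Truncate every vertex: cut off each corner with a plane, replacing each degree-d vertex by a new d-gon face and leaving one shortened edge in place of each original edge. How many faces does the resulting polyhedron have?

22

Truncation replaces each original edge-end by a new vertex, so V′ = 2E = 40.
Each original edge survives, and each old vertex of degree d contributes d new edges; summing degrees gives Σd = 2E, so E′ = E + 2E = 3E = 60.
Each original face survives and each original vertex becomes one new face: F′ = F + V = 22.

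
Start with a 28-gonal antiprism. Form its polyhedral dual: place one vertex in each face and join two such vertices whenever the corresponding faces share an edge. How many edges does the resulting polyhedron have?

112

The base solid has V = 56, E = 112, F = 58.
The dual swaps V and F and preserves E: V′ = F = 58, E′ = E = 112, F′ = V = 56.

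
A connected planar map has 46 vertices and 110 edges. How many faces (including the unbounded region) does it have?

Euler's formula for a connected plane graph: V − E + F = 2, so F = 2 − 46 + 110 = 66.

66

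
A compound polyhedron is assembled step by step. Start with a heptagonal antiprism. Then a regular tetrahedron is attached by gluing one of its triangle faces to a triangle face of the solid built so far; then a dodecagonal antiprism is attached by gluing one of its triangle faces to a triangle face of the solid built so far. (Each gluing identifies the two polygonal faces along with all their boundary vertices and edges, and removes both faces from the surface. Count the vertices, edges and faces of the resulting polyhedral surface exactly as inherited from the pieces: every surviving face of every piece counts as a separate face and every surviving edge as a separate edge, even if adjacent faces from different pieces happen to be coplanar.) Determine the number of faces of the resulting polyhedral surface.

A heptagonal antiprism: V=14, E=28, F=16.
Attach a regular tetrahedron (V=4, E=6, F=4) along a 3-gon: merge 3 vertices and 3 edges, delete both glued faces → V=15, E=31, F=18.
Attach a dodecagonal antiprism (V=24, E=48, F=26) along a 3-gon: merge 3 vertices and 3 edges, delete both glued faces → V=36, E=76, F=42.
Check: V − E + F = 36 − 76 + 42 = 2.

42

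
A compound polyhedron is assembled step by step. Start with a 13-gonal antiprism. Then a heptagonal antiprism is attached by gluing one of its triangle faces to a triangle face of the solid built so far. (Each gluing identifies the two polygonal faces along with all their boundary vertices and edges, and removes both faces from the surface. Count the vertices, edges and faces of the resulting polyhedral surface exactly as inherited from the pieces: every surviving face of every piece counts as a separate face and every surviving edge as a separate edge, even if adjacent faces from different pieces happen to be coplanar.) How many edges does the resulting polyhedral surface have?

A 13-gonal antiprism: V=26, E=52, F=28.
Attach a heptagonal antiprism (V=14, E=28, F=16) along a 3-gon: merge 3 vertices and 3 edges, delete both glued faces → V=37, E=77, F=42.
Check: V − E + F = 37 − 77 + 42 = 2.

77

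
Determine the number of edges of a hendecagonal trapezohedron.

44

The n-trapezohedron (dual of the n-antiprism) has V = 2·11 + 2 = 24, E = 4·11 = 44, F = 2·11 = 22.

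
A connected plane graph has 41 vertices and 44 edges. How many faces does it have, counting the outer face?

Euler's formula for a connected plane graph: V − E + F = 2, so F = 2 − 41 + 44 = 5.

5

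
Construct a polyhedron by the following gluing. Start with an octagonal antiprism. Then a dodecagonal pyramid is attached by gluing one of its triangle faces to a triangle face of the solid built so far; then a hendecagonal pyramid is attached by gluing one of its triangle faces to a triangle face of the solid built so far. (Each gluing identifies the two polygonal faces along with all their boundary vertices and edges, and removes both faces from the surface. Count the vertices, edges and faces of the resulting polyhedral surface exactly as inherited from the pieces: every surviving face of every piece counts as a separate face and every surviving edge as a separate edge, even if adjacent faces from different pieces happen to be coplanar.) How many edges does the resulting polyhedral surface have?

An octagonal antiprism: V=16, E=32, F=18.
Attach a dodecagonal pyramid (V=13, E=24, F=13) along a 3-gon: merge 3 vertices and 3 edges, delete both glued faces → V=26, E=53, F=29.
Attach a hendecagonal pyramid (V=12, E=22, F=12) along a 3-gon: merge 3 vertices and 3 edges, delete both glued faces → V=35, E=72, F=39.
Check: V − E + F = 35 − 72 + 39 = 2.

72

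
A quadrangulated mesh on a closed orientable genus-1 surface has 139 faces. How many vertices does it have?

χ = 2 − 2·1 = 0, and every face is a square so 4F = 2E.
E = 4·139/2 = 278. Then V = 0 + E − F = 0 + 278 − 139 = 139.

139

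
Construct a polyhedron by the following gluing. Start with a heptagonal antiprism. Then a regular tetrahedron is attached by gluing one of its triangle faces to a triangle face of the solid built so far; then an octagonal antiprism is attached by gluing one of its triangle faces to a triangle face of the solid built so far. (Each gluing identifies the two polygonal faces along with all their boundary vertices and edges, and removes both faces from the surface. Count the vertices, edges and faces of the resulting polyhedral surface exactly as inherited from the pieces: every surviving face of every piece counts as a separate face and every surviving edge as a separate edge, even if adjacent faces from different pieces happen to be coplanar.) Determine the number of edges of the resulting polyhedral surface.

A heptagonal antiprism: V=14, E=28, F=16.
Attach a regular tetrahedron (V=4, E=6, F=4) along a 3-gon: merge 3 vertices and 3 edges, delete both glued faces → V=15, E=31, F=18.
Attach an octagonal antiprism (V=16, E=32, F=18) along a 3-gon: merge 3 vertices and 3 edges, delete both glued faces → V=28, E=60, F=34.
Check: V − E + F = 28 − 60 + 34 = 2.

60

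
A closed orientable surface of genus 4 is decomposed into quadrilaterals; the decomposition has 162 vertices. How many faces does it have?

168

χ = 2 − 2·4 = -6, and every face is a square so 4F = 2E.
V − E + F = -6 with E = 4F/2 gives 162 − (4/2 − 1)·F = -6, so F = 168 and E = 336.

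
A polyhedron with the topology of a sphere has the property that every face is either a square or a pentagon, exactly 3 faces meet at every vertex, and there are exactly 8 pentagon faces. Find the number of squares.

Let x be the number of squares; then F = 8 + x.
Edge–face incidences: 2E = 5·8 + 4·x = 40 + 4x.
Every vertex has degree 3, so 3V = 2E.
Euler: V − E + F = 2 ⇒ (2E)/3 − E + (8 + x) = 2.
Multiply by 6: 2·(2E) − 3·(2E) + 6·(8 + x) = 12, i.e. 48 + 6x − (40 + 4x) = 12.
Collecting terms: 2x + 8 = 12, so 2x = 4, so x = 2.
Then 2E = 40 + 4·2 = 48, so E = 24, V = 2E/3 = 16, F = 8 + 2 = 10.

2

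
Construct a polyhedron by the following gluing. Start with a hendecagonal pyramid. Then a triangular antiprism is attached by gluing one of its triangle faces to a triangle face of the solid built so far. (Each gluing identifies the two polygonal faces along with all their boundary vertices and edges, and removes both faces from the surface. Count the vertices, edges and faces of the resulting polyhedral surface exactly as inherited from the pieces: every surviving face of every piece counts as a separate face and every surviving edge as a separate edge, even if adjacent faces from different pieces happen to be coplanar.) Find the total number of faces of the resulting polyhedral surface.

A hendecagonal pyramid: V=12, E=22, F=12.
Attach a triangular antiprism (V=6, E=12, F=8) along a 3-gon: merge 3 vertices and 3 edges, delete both glued faces → V=15, E=31, F=18.
Check: V − E + F = 15 − 31 + 18 = 2.

18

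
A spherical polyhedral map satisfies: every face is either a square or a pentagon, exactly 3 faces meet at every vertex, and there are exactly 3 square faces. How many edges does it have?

21

Let x be the number of pentagons; then F = 3 + x.
Edge–face incidences: 2E = 4·3 + 5·x = 12 + 5x.
Every vertex has degree 3, so 3V = 2E.
Euler: V − E + F = 2 ⇒ (2E)/3 − E + (3 + x) = 2.
Multiply by 6: 2·(2E) − 3·(2E) + 6·(3 + x) = 12, i.e. 18 + 6x − (12 + 5x) = 12.
Collecting terms: x + 6 = 12, so x = 6.
Then 2E = 12 + 5·6 = 42, so E = 21, V = 2E/3 = 14, F = 3 + 6 = 9.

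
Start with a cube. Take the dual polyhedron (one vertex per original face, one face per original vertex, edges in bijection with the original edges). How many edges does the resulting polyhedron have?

The base solid has V = 8, E = 12, F = 6.
The dual swaps V and F and preserves E: V′ = F = 6, E′ = E = 12, F′ = V = 8.

12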